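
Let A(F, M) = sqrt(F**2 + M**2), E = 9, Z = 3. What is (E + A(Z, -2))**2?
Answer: (9 + sqrt(13))**2 ≈ 158.90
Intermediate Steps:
(E + A(Z, -2))**2 = (9 + sqrt(3**2 + (-2)**2))**2 = (9 + sqrt(9 + 4))**2 = (9 + sqrt(13))**2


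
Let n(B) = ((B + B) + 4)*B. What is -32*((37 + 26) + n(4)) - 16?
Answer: -3568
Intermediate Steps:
n(B) = B*(4 + 2*B) (n(B) = (2*B + 4)*B = (4 + 2*B)*B = B*(4 + 2*B))
-32*((37 + 26) + n(4)) - 16 = -32*((37 + 26) + 2*4*(2 + 4)) - 16 = -32*(63 + 2*4*6) - 16 = -32*(63 + 48) - 16 = -32*111 - 16 = -3552 - 16 = -3568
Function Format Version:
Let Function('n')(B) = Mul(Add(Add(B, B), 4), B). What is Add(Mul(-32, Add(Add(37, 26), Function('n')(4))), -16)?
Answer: -3568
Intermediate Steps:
Function('n')(B) = Mul(B, Add(4, Mul(2, B))) (Function('n')(B) = Mul(Add(Mul(2, B), 4), B) = Mul(Add(4, Mul(2, B)), B) = Mul(B, Add(4, Mul(2, B))))
Add(Mul(-32, Add(Add(37, 26), Function('n')(4))), -16) = Add(Mul(-32, Add(Add(37, 26), Mul(2, 4, Add(2, 4)))), -16) = Add(Mul(-32, Add(63, Mul(2, 4, 6))), -16) = Add(Mul(-32, Add(63, 48)), -16) = Add(Mul(-32, 111), -16) = Add(-3552, -16) = -3568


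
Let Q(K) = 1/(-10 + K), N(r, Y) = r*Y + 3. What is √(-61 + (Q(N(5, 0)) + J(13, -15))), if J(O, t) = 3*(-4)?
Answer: 16*I*√14/7 ≈ 8.5524*I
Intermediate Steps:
J(O, t) = -12
N(r, Y) = 3 + Y*r (N(r, Y) = Y*r + 3 = 3 + Y*r)
√(-61 + (Q(N(5, 0)) + J(13, -15))) = √(-61 + (1/(-10 + (3 + 0*5)) - 12)) = √(-61 + (1/(-10 + (3 + 0)) - 12)) = √(-61 + (1/(-10 + 3) - 12)) = √(-61 + (1/(-7) - 12)) = √(-61 + (-⅐ - 12)) = √(-61 - 85/7) = √(-512/7) = 16*I*√14/7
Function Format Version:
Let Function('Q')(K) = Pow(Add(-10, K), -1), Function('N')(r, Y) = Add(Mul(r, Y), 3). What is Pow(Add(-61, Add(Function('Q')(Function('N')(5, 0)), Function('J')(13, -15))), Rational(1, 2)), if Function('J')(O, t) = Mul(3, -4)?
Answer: Mul(Rational(16, 7), I, Pow(14, Rational(1, 2))) ≈ Mul(8.5524, I)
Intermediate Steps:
Function('J')(O, t) = -12
Function('N')(r, Y) = Add(3, Mul(Y, r)) (Function('N')(r, Y) = Add(Mul(Y, r), 3) = Add(3, Mul(Y, r)))
Pow(Add(-61, Add(Function('Q')(Function('N')(5, 0)), Function('J')(13, -15))), Rational(1, 2)) = Pow(Add(-61, Add(Pow(Add(-10, Add(3, Mul(0, 5))), -1), -12)), Rational(1, 2)) = Pow(Add(-61, Add(Pow(Add(-10, Add(3, 0)), -1), -12)), Rational(1, 2)) = Pow(Add(-61, Add(Pow(Add(-10, 3), -1), -12)), Rational(1, 2)) = Pow(Add(-61, Add(Pow(-7, -1), -12)), Rational(1, 2)) = Pow(Add(-61, Add(Rational(-1, 7), -12)), Rational(1, 2)) = Pow(Add(-61, Rational(-85, 7)), Rational(1, 2)) = Pow(Rational(-512, 7), Rational(1, 2)) = Mul(Rational(16, 7), I, Pow(14, Rational(1, 2)))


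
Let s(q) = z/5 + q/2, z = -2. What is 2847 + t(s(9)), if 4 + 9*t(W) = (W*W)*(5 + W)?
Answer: 8590657/3000 ≈ 2863.6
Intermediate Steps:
s(q) = -⅖ + q/2 (s(q) = -2/5 + q/2 = -2*⅕ + q*(½) = -⅖ + q/2)
t(W) = -4/9 + W²*(5 + W)/9 (t(W) = -4/9 + ((W*W)*(5 + W))/9 = -4/9 + (W²*(5 + W))/9 = -4/9 + W²*(5 + W)/9)
2847 + t(s(9)) = 2847 + (-4/9 + (-⅖ + (½)*9)³/9 + 5*(-⅖ + (½)*9)²/9) = 2847 + (-4/9 + (-⅖ + 9/2)³/9 + 5*(-⅖ + 9/2)²/9) = 2847 + (-4/9 + (41/10)³/9 + 5*(41/10)²/9) = 2847 + (-4/9 + (⅑)*(68921/1000) + (5/9)*(1681/100)) = 2847 + (-4/9 + 68921/9000 + 1681/180) = 2847 + 49657/3000 = 8590657/3000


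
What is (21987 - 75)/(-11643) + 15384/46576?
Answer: -35060725/22595182 ≈ -1.5517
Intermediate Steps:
(21987 - 75)/(-11643) + 15384/46576 = 21912*(-1/11643) + 15384*(1/46576) = -7304/3881 + 1923/5822 = -35060725/22595182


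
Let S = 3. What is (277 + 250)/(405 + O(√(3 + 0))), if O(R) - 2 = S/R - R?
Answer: 527/407 ≈ 1.2948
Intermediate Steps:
O(R) = 2 - R + 3/R (O(R) = 2 + (3/R - R) = 2 + (-R + 3/R) = 2 - R + 3/R)
(277 + 250)/(405 + O(√(3 + 0))) = (277 + 250)/(405 + (2 - √(3 + 0) + 3/(√(3 + 0)))) = 527/(405 + (2 - √3 + 3/(√3))) = 527/(405 + (2 - √3 + 3*(√3/3))) = 527/(405 + (2 - √3 + √3)) = 527/(405 + 2) = 527/407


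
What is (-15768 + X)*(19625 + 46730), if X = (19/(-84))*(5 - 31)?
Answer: -43927607195/42 ≈ -1.0459e+9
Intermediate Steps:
X = 247/42 (X = (19*(-1/84))*(-26) = -19/84*(-26) = 247/42 ≈ 5.8810)
(-15768 + X)*(19625 + 46730) = (-15768 + 247/42)*(19625 + 46730) = -662009/42*66355 = -43927607195/42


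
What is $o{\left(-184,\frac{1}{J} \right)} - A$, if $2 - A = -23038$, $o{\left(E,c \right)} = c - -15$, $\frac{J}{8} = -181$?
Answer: $- \frac{33340201}{1448} \approx -23025.0$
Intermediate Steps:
$J = -1448$ ($J = 8 \left(-181\right) = -1448$)
$o{\left(E,c \right)} = 15 + c$ ($o{\left(E,c \right)} = c + 15 = 15 + c$)
$A = 23040$ ($A = 2 - -23038 = 2 + 23038 = 23040$)
$o{\left(-184,\frac{1}{J} \right)} - A = \left(15 + \frac{1}{-1448}\right) - 23040 = \left(15 - \frac{1}{1448}\right) - 23040 = \frac{21719}{1448} - 23040 = - \frac{33340201}{1448}$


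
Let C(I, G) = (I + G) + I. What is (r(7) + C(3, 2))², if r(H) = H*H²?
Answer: 123201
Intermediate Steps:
r(H) = H³
C(I, G) = G + 2*I (C(I, G) = (G + I) + I = G + 2*I)
(r(7) + C(3, 2))² = (7³ + (2 + 2*3))² = (343 + (2 + 6))² = (343 + 8)² = 351² = 123201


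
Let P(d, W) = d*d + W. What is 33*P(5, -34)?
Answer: -297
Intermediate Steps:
P(d, W) = W + d² (P(d, W) = d² + W = W + d²)
33*P(5, -34) = 33*(-34 + 5²) = 33*(-34 + 25) = 33*(-9) = -297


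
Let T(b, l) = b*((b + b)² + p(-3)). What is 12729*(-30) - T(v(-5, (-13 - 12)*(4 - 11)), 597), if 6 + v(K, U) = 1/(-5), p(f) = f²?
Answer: -47607611/125 ≈ -3.8086e+5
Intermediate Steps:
v(K, U) = -31/5 (v(K, U) = -6 + 1/(-5) = -6 - ⅕ = -31/5)
T(b, l) = b*(9 + 4*b²) (T(b, l) = b*((b + b)² + (-3)²) = b*((2*b)² + 9) = b*(4*b² + 9) = b*(9 + 4*b²))
12729*(-30) - T(v(-5, (-13 - 12)*(4 - 11)), 597) = 12729*(-30) - (-31)*(9 + 4*(-31/5)²)/5 = -381870 - (-31)*(9 + 4*(961/25))/5 = -381870 - (-31)*(9 + 3844/25)/5 = -381870 - (-31)*4069/(5*25) = -381870 - 1*(-126139/125) = -381870 + 126139/125 = -47607611/125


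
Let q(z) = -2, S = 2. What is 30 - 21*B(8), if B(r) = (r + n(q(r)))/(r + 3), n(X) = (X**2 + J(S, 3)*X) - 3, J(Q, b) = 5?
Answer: 351/11 ≈ 31.909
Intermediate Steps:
n(X) = -3 + X**2 + 5*X (n(X) = (X**2 + 5*X) - 3 = -3 + X**2 + 5*X)
B(r) = (-9 + r)/(3 + r) (B(r) = (r + (-3 + (-2)**2 + 5*(-2)))/(r + 3) = (r + (-3 + 4 - 10))/(3 + r) = (r - 9)/(3 + r) = (-9 + r)/(3 + r))
30 - 21*B(8) = 30 - 21*(-9 + 8)/(3 + 8) = 30 - 21*(-1)/11 = 30 - 21*(-1/11) = 30 + 21/11 = 351/11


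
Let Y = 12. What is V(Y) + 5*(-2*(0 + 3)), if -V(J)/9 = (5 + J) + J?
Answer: -291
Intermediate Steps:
V(J) = -45 - 18*J (V(J) = -9*((5 + J) + J) = -9*(5 + 2*J) = -45 - 18*J)
V(Y) + 5*(-2*(0 + 3)) = (-45 - 18*12) + 5*(-2*(0 + 3)) = (-45 - 216) + 5*(-2*3) = -261 + 5*(-6) = -261 - 30 = -291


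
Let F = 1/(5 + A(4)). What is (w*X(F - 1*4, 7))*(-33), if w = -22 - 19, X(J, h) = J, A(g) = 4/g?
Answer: -10373/2 ≈ -5186.5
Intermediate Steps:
F = ⅙ (F = 1/(5 + 4/4) = 1/(5 + 4*(¼)) = 1/(5 + 1) = 1/6 = ⅙ ≈ 0.16667)
w = -41
(w*X(F - 1*4, 7))*(-33) = -41*(⅙ - 1*4)*(-33) = -41*(⅙ - 4)*(-33) = -41*(-23/6)*(-33) = (943/6)*(-33) = -10373/2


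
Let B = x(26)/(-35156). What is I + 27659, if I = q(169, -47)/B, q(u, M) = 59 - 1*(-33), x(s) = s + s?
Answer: -449021/13 ≈ -34540.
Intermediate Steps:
x(s) = 2*s
q(u, M) = 92 (q(u, M) = 59 + 33 = 92)
B = -13/8789 (B = (2*26)/(-35156) = 52*(-1/35156) = -13/8789 ≈ -0.0014791)
I = -808588/13 (I = 92/(-13/8789) = 92*(-8789/13) = -808588/13 ≈ -62199.)
I + 27659 = -808588/13 + 27659 = -449021/13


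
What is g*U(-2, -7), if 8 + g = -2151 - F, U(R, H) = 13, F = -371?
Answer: -23244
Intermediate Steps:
g = -1788 (g = -8 + (-2151 - 1*(-371)) = -8 + (-2151 + 371) = -8 - 1780 = -1788)
g*U(-2, -7) = -1788*13 = -23244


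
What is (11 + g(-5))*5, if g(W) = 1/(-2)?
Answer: 105/2 ≈ 52.500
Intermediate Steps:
g(W) = -½
(11 + g(-5))*5 = (11 - ½)*5 = (21/2)*5 = 105/2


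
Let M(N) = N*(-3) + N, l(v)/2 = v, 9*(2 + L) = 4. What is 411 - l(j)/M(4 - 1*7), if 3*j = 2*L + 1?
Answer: 33310/81 ≈ 411.23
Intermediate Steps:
L = -14/9 (L = -2 + (⅑)*4 = -2 + 4/9 = -14/9 ≈ -1.5556)
j = -19/27 (j = (2*(-14/9) + 1)/3 = (-28/9 + 1)/3 = (⅓)*(-19/9) = -19/27 ≈ -0.70370)
l(v) = 2*v
M(N) = -2*N (M(N) = -3*N + N = -2*N)
411 - l(j)/M(4 - 1*7) = 411 - 2*(-19/27)/((-2*(4 - 1*7))) = 411 - (-38)/(27*((-2*(4 - 7)))) = 411 - (-38)/(27*((-2*(-3)))) = 411 - (-38)/(27*6) = 411 - 1*(-19/81) = 411 + 19/81 = 33310/81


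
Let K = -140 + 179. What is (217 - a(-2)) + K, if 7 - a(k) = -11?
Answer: 238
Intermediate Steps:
a(k) = 18 (a(k) = 7 - 1*(-11) = 7 + 11 = 18)
K = 39
(217 - a(-2)) + K = (217 - 1*18) + 39 = (217 - 18) + 39 = 199 + 39 = 238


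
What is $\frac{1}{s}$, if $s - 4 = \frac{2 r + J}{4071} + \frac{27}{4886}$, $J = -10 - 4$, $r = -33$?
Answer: $\frac{19890906}{79282661} \approx 0.25089$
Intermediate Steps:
$J = -14$
$s = \frac{79282661}{19890906}$ ($s = 4 + \left(\frac{2 \left(-33\right) - 14}{4071} + \frac{27}{4886}\right) = 4 + \left(\left(-66 - 14\right) \frac{1}{4071} + 27 \cdot \frac{1}{4886}\right) = 4 + \left(\left(-80\right) \frac{1}{4071} + \frac{27}{4886}\right) = 4 + \left(- \frac{80}{4071} + \frac{27}{4886}\right) = 4 - \frac{280963}{19890906} = \frac{79282661}{19890906} \approx 3.9859$)
$\frac{1}{s} = \frac{1}{\frac{79282661}{19890906}} = \frac{19890906}{79282661}$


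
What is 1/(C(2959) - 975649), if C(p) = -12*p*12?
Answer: -1/1401745 ≈ -7.1340e-7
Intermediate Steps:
C(p) = -144*p
1/(C(2959) - 975649) = 1/(-144*2959 - 975649) = 1/(-426096 - 975649) = 1/(-1401745) = -1/1401745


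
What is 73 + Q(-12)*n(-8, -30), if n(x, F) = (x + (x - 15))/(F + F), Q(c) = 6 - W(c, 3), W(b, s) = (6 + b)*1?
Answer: 396/5 ≈ 79.200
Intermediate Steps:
W(b, s) = 6 + b
Q(c) = -c (Q(c) = 6 - (6 + c) = 6 + (-6 - c) = -c)
n(x, F) = (-15 + 2*x)/(2*F) (n(x, F) = (x + (-15 + x))/((2*F)) = (-15 + 2*x)*(1/(2*F)) = (-15 + 2*x)/(2*F))
73 + Q(-12)*n(-8, -30) = 73 + (-1*(-12))*((-15/2 - 8)/(-30)) = 73 + 12*(-1/30*(-31/2)) = 73 + 12*(31/60) = 73 + 31/5 = 396/5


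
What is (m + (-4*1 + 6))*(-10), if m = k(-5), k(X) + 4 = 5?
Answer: -30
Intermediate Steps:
k(X) = 1 (k(X) = -4 + 5 = 1)
m = 1
(m + (-4*1 + 6))*(-10) = (1 + (-4*1 + 6))*(-10) = (1 + (-4 + 6))*(-10) = (1 + 2)*(-10) = 3*(-10) = -30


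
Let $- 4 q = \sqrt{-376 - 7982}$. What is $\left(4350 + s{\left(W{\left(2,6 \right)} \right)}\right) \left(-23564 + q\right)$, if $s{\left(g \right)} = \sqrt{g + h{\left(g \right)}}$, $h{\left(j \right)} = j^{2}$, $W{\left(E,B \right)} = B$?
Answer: $- \frac{\left(4350 + \sqrt{42}\right) \left(94256 + i \sqrt{8358}\right)}{4} \approx -1.0266 \cdot 10^{8} - 99570.0 i$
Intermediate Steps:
$q = - \frac{i \sqrt{8358}}{4}$ ($q = - \frac{\sqrt{-376 - 7982}}{4} = - \frac{\sqrt{-8358}}{4} = - \frac{i \sqrt{8358}}{4} \approx - 22.856 i$)
$s{\left(g \right)} = \sqrt{g + g^{2}}$
$\left(4350 + s{\left(W{\left(2,6 \right)} \right)}\right) \left(-23564 + q\right) = \left(4350 + \sqrt{6 \left(1 + 6\right)}\right) \left(-23564 - \frac{i \sqrt{8358}}{4}\right) = \left(4350 + \sqrt{6 \cdot 7}\right) \left(-23564 - \frac{i \sqrt{8358}}{4}\right) = \left(4350 + \sqrt{42}\right) \left(-23564 - \frac{i \sqrt{8358}}{4}\right) = \left(-23564 - \frac{i \sqrt{8358}}{4}\right) \left(4350 + \sqrt{42}\right)$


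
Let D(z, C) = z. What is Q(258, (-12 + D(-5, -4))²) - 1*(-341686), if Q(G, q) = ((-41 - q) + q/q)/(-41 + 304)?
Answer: 89863089/263 ≈ 3.4168e+5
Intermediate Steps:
Q(G, q) = -40/263 - q/263 (Q(G, q) = ((-41 - q) + 1)/263 = (-40 - q)*(1/263) = -40/263 - q/263)
Q(258, (-12 + D(-5, -4))²) - 1*(-341686) = (-40/263 - (-12 - 5)²/263) - 1*(-341686) = (-40/263 - 1/263*(-17)²) + 341686 = (-40/263 - 1/263*289) + 341686 = (-40/263 - 289/263) + 341686 = -329/263 + 341686 = 89863089/263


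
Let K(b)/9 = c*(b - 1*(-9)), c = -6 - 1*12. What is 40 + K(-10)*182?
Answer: 29524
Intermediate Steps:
c = -18 (c = -6 - 12 = -18)
K(b) = -1458 - 162*b (K(b) = 9*(-18*(b - 1*(-9))) = 9*(-18*(b + 9)) = 9*(-18*(9 + b)) = 9*(-162 - 18*b) = -1458 - 162*b)
40 + K(-10)*182 = 40 + (-1458 - 162*(-10))*182 = 40 + (-1458 + 1620)*182 = 40 + 162*182 = 40 + 29484 = 29524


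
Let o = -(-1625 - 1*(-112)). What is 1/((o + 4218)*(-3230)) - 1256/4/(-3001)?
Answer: 5812491819/55551901130 ≈ 0.10463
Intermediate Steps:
o = 1513 (o = -(-1625 + 112) = -1*(-1513) = 1513)
1/((o + 4218)*(-3230)) - 1256/4/(-3001) = 1/((1513 + 4218)*(-3230)) - 1256/4/(-3001) = -1/3230/5731 - 1256*¼*(-1/3001) = (1/5731)*(-1/3230) - 314*(-1/3001) = -1/18511130 + 314/3001 = 5812491819/55551901130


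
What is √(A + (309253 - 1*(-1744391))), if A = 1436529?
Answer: 3*√387797 ≈ 1868.2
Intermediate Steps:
√(A + (309253 - 1*(-1744391))) = √(1436529 + (309253 - 1*(-1744391))) = √(1436529 + (309253 + 1744391)) = √(1436529 + 2053644) = √3490173 = 3*√387797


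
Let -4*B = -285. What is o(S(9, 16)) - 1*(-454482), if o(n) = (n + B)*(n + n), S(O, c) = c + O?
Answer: 918589/2 ≈ 4.5929e+5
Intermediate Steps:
S(O, c) = O + c
B = 285/4 (B = -1/4*(-285) = 285/4 ≈ 71.250)
o(n) = 2*n*(285/4 + n) (o(n) = (n + 285/4)*(n + n) = (285/4 + n)*(2*n) = 2*n*(285/4 + n))
o(S(9, 16)) - 1*(-454482) = (9 + 16)*(285 + 4*(9 + 16))/2 - 1*(-454482) = (1/2)*25*(285 + 4*25) + 454482 = (1/2)*25*(285 + 100) + 454482 = (1/2)*25*385 + 454482 = 9625/2 + 454482 = 918589/2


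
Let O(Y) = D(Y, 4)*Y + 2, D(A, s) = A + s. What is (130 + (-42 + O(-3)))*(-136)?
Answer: -11832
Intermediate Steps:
O(Y) = 2 + Y*(4 + Y) (O(Y) = (Y + 4)*Y + 2 = (4 + Y)*Y + 2 = Y*(4 + Y) + 2 = 2 + Y*(4 + Y))
(130 + (-42 + O(-3)))*(-136) = (130 + (-42 + (2 - 3*(4 - 3))))*(-136) = (130 + (-42 + (2 - 3*1)))*(-136) = (130 + (-42 + (2 - 3)))*(-136) = (130 + (-42 - 1))*(-136) = (130 - 43)*(-136) = 87*(-136) = -11832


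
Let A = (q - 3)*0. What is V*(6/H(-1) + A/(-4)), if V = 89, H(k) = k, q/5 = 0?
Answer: -534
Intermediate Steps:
q = 0 (q = 5*0 = 0)
A = 0 (A = (0 - 3)*0 = -3*0 = 0)
V*(6/H(-1) + A/(-4)) = 89*(6/(-1) + 0/(-4)) = 89*(6*(-1) + 0*(-¼)) = 89*(-6 + 0) = 89*(-6) = -534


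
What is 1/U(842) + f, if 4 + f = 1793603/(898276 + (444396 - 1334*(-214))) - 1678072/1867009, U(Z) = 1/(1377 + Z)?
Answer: 6733700360443151/3039766969332 ≈ 2215.2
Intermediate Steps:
f = -11542544504557/3039766969332 (f = -4 + (1793603/(898276 + (444396 - 1334*(-214))) - 1678072/1867009) = -4 + (1793603/(898276 + (444396 - 1*(-285476))) - 1678072*1/1867009) = -4 + (1793603/(898276 + (444396 + 285476)) - 1678072/1867009) = -4 + (1793603/(898276 + 729872) - 1678072/1867009) = -4 + (1793603/1628148 - 1678072/1867009) = -4 + 616523372771/3039766969332 = -11542544504557/3039766969332 ≈ -3.7972)
1/U(842) + f = 1/(1/(1377 + 842)) - 11542544504557/3039766969332 = 1/(1/2219) - 11542544504557/3039766969332 = 2219 - 11542544504557/3039766969332 = 6733700360443151/3039766969332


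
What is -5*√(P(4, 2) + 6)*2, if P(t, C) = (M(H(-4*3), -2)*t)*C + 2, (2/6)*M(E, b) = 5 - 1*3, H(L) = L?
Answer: -20*√14 ≈ -74.833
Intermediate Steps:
M(E, b) = 6 (M(E, b) = 3*(5 - 1*3) = 3*(5 - 3) = 3*2 = 6)
P(t, C) = 2 + 6*C*t (P(t, C) = (6*t)*C + 2 = 6*C*t + 2 = 2 + 6*C*t)
-5*√(P(4, 2) + 6)*2 = -5*√((2 + 6*2*4) + 6)*2 = -5*√((2 + 48) + 6)*2 = -5*√(50 + 6)*2 = -10*√14*2 = -20*√14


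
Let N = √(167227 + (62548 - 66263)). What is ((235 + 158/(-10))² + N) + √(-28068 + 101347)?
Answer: 1201216/25 + √73279 + 6*√4542 ≈ 48724.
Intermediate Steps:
N = 6*√4542 (N = √(167227 - 3715) = √163512 = 6*√4542 ≈ 404.37)
((235 + 158/(-10))² + N) + √(-28068 + 101347) = ((235 + 158/(-10))² + 6*√4542) + √(-28068 + 101347) = ((235 + 158*(-⅒))² + 6*√4542) + √73279 = ((235 - 79/5)² + 6*√4542) + √73279 = ((1096/5)² + 6*√4542) + √73279 = (1201216/25 + 6*√4542) + √73279 = 1201216/25 + √73279 + 6*√4542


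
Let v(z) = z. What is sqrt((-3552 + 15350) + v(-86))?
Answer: 8*sqrt(183) ≈ 108.22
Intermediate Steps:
sqrt((-3552 + 15350) + v(-86)) = sqrt((-3552 + 15350) - 86) = sqrt(11798 - 86) = sqrt(11712) = 8*sqrt(183)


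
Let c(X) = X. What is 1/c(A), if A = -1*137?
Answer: -1/137 ≈ -0.0072993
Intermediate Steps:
A = -137
1/c(A) = 1/(-137) = -1/137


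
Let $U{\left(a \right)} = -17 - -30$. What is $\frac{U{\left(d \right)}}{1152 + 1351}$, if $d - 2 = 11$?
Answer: $\frac{13}{2503} \approx 0.0051938$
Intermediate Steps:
$d = 13$ ($d = 2 + 11 = 13$)
$U{\left(a \right)} = 13$ ($U{\left(a \right)} = -17 + 30 = 13$)
$\frac{U{\left(d \right)}}{1152 + 1351} = \frac{13}{1152 + 1351} = \frac{13}{2503}$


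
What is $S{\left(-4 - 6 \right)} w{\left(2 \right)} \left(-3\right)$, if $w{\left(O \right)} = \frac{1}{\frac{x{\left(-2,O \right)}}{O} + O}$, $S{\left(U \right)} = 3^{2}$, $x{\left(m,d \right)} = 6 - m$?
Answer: $- \frac{9}{2} \approx -4.5$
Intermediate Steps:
$S{\left(U \right)} = 9$
$w{\left(O \right)} = \frac{1}{O + \frac{8}{O}}$ ($w{\left(O \right)} = \frac{1}{\frac{6 - -2}{O} + O} = \frac{1}{\frac{6 + 2}{O} + O} = \frac{1}{\frac{8}{O} + O} = \frac{1}{O + \frac{8}{O}}$)
$S{\left(-4 - 6 \right)} w{\left(2 \right)} \left(-3\right) = 9 \frac{2}{8 + 2^{2}} \left(-3\right) = 9 \frac{2}{8 + 4} \left(-3\right) = 9 \cdot \frac{2}{12} \left(-3\right) = 9 \cdot 2 \cdot \frac{1}{12} \left(-3\right) = 9 \cdot \frac{1}{6} \left(-3\right) = \frac{3}{2} \left(-3\right) = - \frac{9}{2}$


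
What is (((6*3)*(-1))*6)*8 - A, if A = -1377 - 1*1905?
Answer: 2418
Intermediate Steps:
A = -3282 (A = -1377 - 1905 = -3282)
(((6*3)*(-1))*6)*8 - A = (((6*3)*(-1))*6)*8 - 1*(-3282) = ((18*(-1))*6)*8 + 3282 = -18*6*8 + 3282 = -108*8 + 3282 = -864 + 3282 = 2418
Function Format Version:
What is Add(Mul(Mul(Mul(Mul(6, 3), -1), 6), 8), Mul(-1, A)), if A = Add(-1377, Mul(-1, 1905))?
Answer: 2418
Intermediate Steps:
A = -3282 (A = Add(-1377, -1905) = -3282)
Add(Mul(Mul(Mul(Mul(6, 3), -1), 6), 8), Mul(-1, A)) = Add(Mul(Mul(Mul(Mul(6, 3), -1), 6), 8), Mul(-1, -3282)) = Add(Mul(Mul(Mul(18, -1), 6), 8), 3282) = Add(Mul(Mul(-18, 6), 8), 3282) = Add(Mul(-108, 8), 3282) = Add(-864, 3282) = 2418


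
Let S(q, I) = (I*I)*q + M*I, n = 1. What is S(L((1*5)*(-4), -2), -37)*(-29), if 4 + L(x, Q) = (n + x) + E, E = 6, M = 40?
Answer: 717837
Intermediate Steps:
L(x, Q) = 3 + x (L(x, Q) = -4 + ((1 + x) + 6) = -4 + (7 + x) = 3 + x)
S(q, I) = 40*I + q*I² (S(q, I) = (I*I)*q + 40*I = I²*q + 40*I = q*I² + 40*I = 40*I + q*I²)
S(L((1*5)*(-4), -2), -37)*(-29) = -37*(40 - 37*(3 + (1*5)*(-4)))*(-29) = -37*(40 - 37*(3 + 5*(-4)))*(-29) = -37*(40 - 37*(3 - 20))*(-29) = -37*(40 - 37*(-17))*(-29) = -37*(40 + 629)*(-29) = -37*669*(-29) = -24753*(-29) = 717837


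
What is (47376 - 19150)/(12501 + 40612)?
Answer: 28226/53113 ≈ 0.53143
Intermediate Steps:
(47376 - 19150)/(12501 + 40612) = 28226/53113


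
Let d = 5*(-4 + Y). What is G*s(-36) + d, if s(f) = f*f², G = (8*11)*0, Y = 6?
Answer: 10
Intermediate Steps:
d = 10 (d = 5*(-4 + 6) = 5*2 = 10)
G = 0 (G = 88*0 = 0)
s(f) = f³
G*s(-36) + d = 0*(-36)³ + 10 = 0*(-46656) + 10 = 0 + 10 = 10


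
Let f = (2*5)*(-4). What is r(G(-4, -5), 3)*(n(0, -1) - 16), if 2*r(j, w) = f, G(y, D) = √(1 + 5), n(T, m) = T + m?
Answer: 340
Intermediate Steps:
G(y, D) = √6
f = -40 (f = 10*(-4) = -40)
r(j, w) = -20 (r(j, w) = (½)*(-40) = -20)
r(G(-4, -5), 3)*(n(0, -1) - 16) = -20*((0 - 1) - 16) = -20*(-1 - 16) = -20*(-17) = 340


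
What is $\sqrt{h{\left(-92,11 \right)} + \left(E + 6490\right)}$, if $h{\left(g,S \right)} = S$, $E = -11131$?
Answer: $i \sqrt{4630} \approx 68.044 i$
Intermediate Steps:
$\sqrt{h{\left(-92,11 \right)} + \left(E + 6490\right)} = \sqrt{11 + \left(-11131 + 6490\right)} = \sqrt{11 - 4641} = \sqrt{-4630} = i \sqrt{4630}$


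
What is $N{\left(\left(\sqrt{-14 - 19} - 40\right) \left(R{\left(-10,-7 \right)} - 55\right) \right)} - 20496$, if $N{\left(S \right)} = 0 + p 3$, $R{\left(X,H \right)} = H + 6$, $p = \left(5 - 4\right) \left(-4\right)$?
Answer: $-20508$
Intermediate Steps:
$p = -4$ ($p = 1 \left(-4\right) = -4$)
$R{\left(X,H \right)} = 6 + H$
$N{\left(S \right)} = -12$ ($N{\left(S \right)} = 0 - 12 = -12$)
$N{\left(\left(\sqrt{-14 - 19} - 40\right) \left(R{\left(-10,-7 \right)} - 55\right) \right)} - 20496 = -12 - 20496 = -20508$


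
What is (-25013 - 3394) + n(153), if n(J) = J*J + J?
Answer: -4845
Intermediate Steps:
n(J) = J + J² (n(J) = J² + J = J + J²)
(-25013 - 3394) + n(153) = (-25013 - 3394) + 153*(1 + 153) = -28407 + 153*154 = -28407 + 23562 = -4845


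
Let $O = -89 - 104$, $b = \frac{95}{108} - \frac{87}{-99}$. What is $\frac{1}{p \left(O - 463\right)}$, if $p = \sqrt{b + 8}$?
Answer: $- \frac{3 \sqrt{382569}}{3802504} \approx -0.00048799$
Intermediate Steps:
$b = \frac{2089}{1188}$ ($b = 95 \cdot \frac{1}{108} - - \frac{29}{33} = \frac{95}{108} + \frac{29}{33} = \frac{2089}{1188} \approx 1.7584$)
$O = -193$
$p = \frac{\sqrt{382569}}{198}$ ($p = \sqrt{\frac{2089}{1188} + 8} = \sqrt{\frac{11593}{1188}} = \frac{\sqrt{382569}}{198} \approx 3.1238$)
$\frac{1}{p \left(O - 463\right)} = \frac{1}{\frac{\sqrt{382569}}{198} \left(-193 - 463\right)} = \frac{1}{\frac{\sqrt{382569}}{198} \left(-656\right)} = \frac{1}{\left(- \frac{328}{99}\right) \sqrt{382569}} = - \frac{3 \sqrt{382569}}{3802504}$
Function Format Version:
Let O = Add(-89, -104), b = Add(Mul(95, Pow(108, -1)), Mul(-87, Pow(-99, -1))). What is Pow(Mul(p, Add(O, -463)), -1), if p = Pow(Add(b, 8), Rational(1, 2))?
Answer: Mul(Rational(-3, 3802504), Pow(382569, Rational(1, 2))) ≈ -0.00048799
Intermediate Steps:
b = Rational(2089, 1188) (b = Add(Mul(95, Rational(1, 108)), Mul(-87, Rational(-1, 99))) = Add(Rational(95, 108), Rational(29, 33)) = Rational(2089, 1188) ≈ 1.7584)
O = -193
p = Mul(Rational(1, 198), Pow(382569, Rational(1, 2))) (p = Pow(Add(Rational(2089, 1188), 8), Rational(1, 2)) = Pow(Rational(11593, 1188), Rational(1, 2)) = Mul(Rational(1, 198), Pow(382569, Rational(1, 2))) ≈ 3.1238)
Pow(Mul(p, Add(O, -463)), -1) = Pow(Mul(Mul(Rational(1, 198), Pow(382569, Rational(1, 2))), Add(-193, -463)), -1) = Pow(Mul(Mul(Rational(1, 198), Pow(382569, Rational(1, 2))), -656), -1) = Pow(Mul(Rational(-328, 99), Pow(382569, Rational(1, 2))), -1) = Mul(Rational(-3, 3802504), Pow(382569, Rational(1, 2)))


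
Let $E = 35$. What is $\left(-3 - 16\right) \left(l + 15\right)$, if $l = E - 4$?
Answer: $-874$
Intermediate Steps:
$l = 31$ ($l = 35 - 4 = 31$)
$\left(-3 - 16\right) \left(l + 15\right) = \left(-3 - 16\right) \left(31 + 15\right) = \left(-3 - 16\right) 46 = \left(-19\right) 46 = -874$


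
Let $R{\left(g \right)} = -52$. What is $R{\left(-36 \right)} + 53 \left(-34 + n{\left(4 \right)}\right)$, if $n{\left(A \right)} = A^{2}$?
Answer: $-1006$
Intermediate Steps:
$R{\left(-36 \right)} + 53 \left(-34 + n{\left(4 \right)}\right) = -52 + 53 \left(-34 + 4^{2}\right) = -52 + 53 \left(-34 + 16\right) = -52 + 53 \left(-18\right) = -52 - 954 = -1006$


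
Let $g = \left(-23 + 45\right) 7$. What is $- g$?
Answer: $-154$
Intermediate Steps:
$g = 154$ ($g = 22 \cdot 7 = 154$)
$- g = \left(-1\right) 154 = -154$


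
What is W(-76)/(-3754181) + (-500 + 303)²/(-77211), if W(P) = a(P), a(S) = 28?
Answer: -145698172337/289864069191 ≈ -0.50264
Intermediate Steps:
W(P) = 28
W(-76)/(-3754181) + (-500 + 303)²/(-77211) = 28/(-3754181) + (-500 + 303)²/(-77211) = 28*(-1/3754181) + (-197)²*(-1/77211) = -28/3754181 + 38809*(-1/77211) = -28/3754181 - 38809/77211 = -145698172337/289864069191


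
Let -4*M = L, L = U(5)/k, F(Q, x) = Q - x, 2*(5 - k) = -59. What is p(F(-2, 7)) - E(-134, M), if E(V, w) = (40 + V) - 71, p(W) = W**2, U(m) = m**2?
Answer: 246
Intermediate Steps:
k = 69/2 (k = 5 - 1/2*(-59) = 5 + 59/2 = 69/2 ≈ 34.500)
L = 50/69 (L = 5**2/(69/2) = 25*(2/69) = 50/69 ≈ 0.72464)
M = -25/138 (M = -1/4*50/69 = -25/138 ≈ -0.18116)
E(V, w) = -31 + V
p(F(-2, 7)) - E(-134, M) = (-2 - 1*7)**2 - (-31 - 134) = (-2 - 7)**2 - 1*(-165) = (-9)**2 + 165 = 81 + 165 = 246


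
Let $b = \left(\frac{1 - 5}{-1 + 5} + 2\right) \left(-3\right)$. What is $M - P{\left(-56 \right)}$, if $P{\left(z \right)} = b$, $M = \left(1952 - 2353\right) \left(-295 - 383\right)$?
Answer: $271881$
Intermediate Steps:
$b = -3$ ($b = \left(- \frac{4}{4} + 2\right) \left(-3\right) = \left(\left(-4\right) \frac{1}{4} + 2\right) \left(-3\right) = \left(-1 + 2\right) \left(-3\right) = 1 \left(-3\right) = -3$)
$M = 271878$ ($M = \left(-401\right) \left(-678\right) = 271878$)
$P{\left(z \right)} = -3$
$M - P{\left(-56 \right)} = 271878 - -3 = 271878 + 3 = 271881$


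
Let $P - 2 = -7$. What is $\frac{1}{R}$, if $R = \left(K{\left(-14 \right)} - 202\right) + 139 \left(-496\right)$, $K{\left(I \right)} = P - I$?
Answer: $- \frac{1}{69137} \approx -1.4464 \cdot 10^{-5}$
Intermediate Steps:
$P = -5$ ($P = 2 - 7 = -5$)
$K{\left(I \right)} = -5 - I$
$R = -69137$ ($R = \left(\left(-5 - -14\right) - 202\right) + 139 \left(-496\right) = \left(\left(-5 + 14\right) - 202\right) - 68944 = \left(9 - 202\right) - 68944 = -193 - 68944 = -69137$)
$\frac{1}{R} = \frac{1}{-69137} = - \frac{1}{69137}$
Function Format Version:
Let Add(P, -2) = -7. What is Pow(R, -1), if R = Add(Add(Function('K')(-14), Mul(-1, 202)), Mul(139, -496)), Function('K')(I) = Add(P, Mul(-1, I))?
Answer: Rational(-1, 69137) ≈ -1.4464e-5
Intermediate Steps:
P = -5 (P = Add(2, -7) = -5)
Function('K')(I) = Add(-5, Mul(-1, I))
R = -69137 (R = Add(Add(Add(-5, Mul(-1, -14)), Mul(-1, 202)), Mul(139, -496)) = Add(Add(Add(-5, 14), -202), -68944) = Add(Add(9, -202), -68944) = Add(-193, -68944) = -69137)
Pow(R, -1) = Pow(-69137, -1) = Rational(-1, 69137)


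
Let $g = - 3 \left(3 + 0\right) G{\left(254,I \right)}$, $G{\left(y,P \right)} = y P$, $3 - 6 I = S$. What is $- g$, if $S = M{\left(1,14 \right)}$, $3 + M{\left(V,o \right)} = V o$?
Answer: $-3048$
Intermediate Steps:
$M{\left(V,o \right)} = -3 + V o$
$S = 11$ ($S = -3 + 1 \cdot 14 = -3 + 14 = 11$)
$I = - \frac{4}{3}$ ($I = \frac{1}{2} - \frac{11}{6} = - \frac{4}{3} \approx -1.3333$)
$G{\left(y,P \right)} = P y$
$g = 3048$ ($g = - 3 \left(3 + 0\right) \left(\left(- \frac{4}{3}\right) 254\right) = \left(-3\right) 3 \left(- \frac{1016}{3}\right) = \left(-9\right) \left(- \frac{1016}{3}\right) = 3048$)
$- g = \left(-1\right) 3048 = -3048$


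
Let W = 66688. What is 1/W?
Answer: 1/66688 ≈ 1.4995e-5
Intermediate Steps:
1/W = 1/66688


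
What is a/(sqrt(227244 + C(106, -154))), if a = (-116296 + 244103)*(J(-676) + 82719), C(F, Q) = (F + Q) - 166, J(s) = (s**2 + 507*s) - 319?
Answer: 12566239854*sqrt(227030)/113515 ≈ 5.2746e+7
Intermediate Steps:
J(s) = -319 + s**2 + 507*s
C(F, Q) = -166 + F + Q
a = 25132479708 (a = (-116296 + 244103)*((-319 + (-676)**2 + 507*(-676)) + 82719) = 127807*((-319 + 456976 - 342732) + 82719) = 127807*(113925 + 82719) = 127807*196644 = 25132479708)
a/(sqrt(227244 + C(106, -154))) = 25132479708/(sqrt(227244 + (-166 + 106 - 154))) = 25132479708/(sqrt(227244 - 214)) = 25132479708/(sqrt(227030)) = 25132479708*(sqrt(227030)/227030) = 12566239854*sqrt(227030)/113515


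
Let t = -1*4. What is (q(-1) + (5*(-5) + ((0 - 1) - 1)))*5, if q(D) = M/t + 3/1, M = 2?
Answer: -245/2 ≈ -122.50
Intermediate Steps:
t = -4
q(D) = 5/2 (q(D) = 2/(-4) + 3/1 = 2*(-¼) + 3*1 = -½ + 3 = 5/2)
(q(-1) + (5*(-5) + ((0 - 1) - 1)))*5 = (5/2 + (5*(-5) + ((0 - 1) - 1)))*5 = (5/2 + (-25 + (-1 - 1)))*5 = (5/2 + (-25 - 2))*5 = (5/2 - 27)*5 = -49/2*5 = -245/2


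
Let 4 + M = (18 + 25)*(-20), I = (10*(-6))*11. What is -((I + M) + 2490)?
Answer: -966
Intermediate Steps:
I = -660 (I = -60*11 = -660)
M = -864 (M = -4 + (18 + 25)*(-20) = -4 + 43*(-20) = -4 - 860 = -864)
-((I + M) + 2490) = -((-660 - 864) + 2490) = -(-1524 + 2490) = -1*966 = -966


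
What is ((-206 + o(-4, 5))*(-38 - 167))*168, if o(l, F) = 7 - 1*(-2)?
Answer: 6784680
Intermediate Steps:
o(l, F) = 9 (o(l, F) = 7 + 2 = 9)
((-206 + o(-4, 5))*(-38 - 167))*168 = ((-206 + 9)*(-38 - 167))*168 = -197*(-205)*168 = 40385*168 = 6784680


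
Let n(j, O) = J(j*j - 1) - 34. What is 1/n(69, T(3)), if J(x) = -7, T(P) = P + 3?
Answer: -1/41 ≈ -0.024390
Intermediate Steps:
T(P) = 3 + P
n(j, O) = -41 (n(j, O) = -7 - 34 = -41)
1/n(69, T(3)) = 1/(-41) = -1/41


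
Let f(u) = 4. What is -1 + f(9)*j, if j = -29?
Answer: -117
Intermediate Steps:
-1 + f(9)*j = -1 + 4*(-29) = -1 - 116 = -117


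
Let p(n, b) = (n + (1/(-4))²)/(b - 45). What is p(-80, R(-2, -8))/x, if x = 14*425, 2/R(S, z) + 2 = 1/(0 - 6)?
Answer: 16627/56834400 ≈ 0.00029255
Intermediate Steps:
R(S, z) = -12/13 (R(S, z) = 2/(-2 + 1/(0 - 6)) = 2/(-2 + 1/(-6)) = 2/(-2 - ⅙) = 2/(-13/6) = 2*(-6/13) = -12/13)
x = 5950
p(n, b) = (1/16 + n)/(-45 + b) (p(n, b) = (n + (-¼)²)/(-45 + b) = (n + 1/16)/(-45 + b) = (1/16 + n)/(-45 + b))
p(-80, R(-2, -8))/x = ((1/16 - 80)/(-45 - 12/13))/5950 = (-1279/16/(-597/13))*(1/5950) = -13/597*(-1279/16)*(1/5950) = (16627/9552)*(1/5950) = 16627/56834400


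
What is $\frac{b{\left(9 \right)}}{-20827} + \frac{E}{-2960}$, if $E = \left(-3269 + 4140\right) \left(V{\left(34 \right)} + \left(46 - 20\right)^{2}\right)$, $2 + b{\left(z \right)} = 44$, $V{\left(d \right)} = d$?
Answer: $- \frac{1287974939}{6164792} \approx -208.92$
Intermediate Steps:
$b{\left(z \right)} = 42$ ($b{\left(z \right)} = -2 + 44 = 42$)
$E = 618410$ ($E = \left(-3269 + 4140\right) \left(34 + \left(46 - 20\right)^{2}\right) = 871 \left(34 + 26^{2}\right) = 871 \left(34 + 676\right) = 871 \cdot 710 = 618410$)
$\frac{b{\left(9 \right)}}{-20827} + \frac{E}{-2960} = \frac{42}{-20827} + \frac{618410}{-2960} = 42 \left(- \frac{1}{20827}\right) + 618410 \left(- \frac{1}{2960}\right) = - \frac{42}{20827} - \frac{61841}{296} = - \frac{1287974939}{6164792}$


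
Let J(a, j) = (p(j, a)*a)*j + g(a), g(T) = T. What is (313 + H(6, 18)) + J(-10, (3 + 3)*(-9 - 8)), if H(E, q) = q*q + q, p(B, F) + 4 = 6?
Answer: 2685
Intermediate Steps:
p(B, F) = 2 (p(B, F) = -4 + 6 = 2)
H(E, q) = q + q² (H(E, q) = q² + q = q + q²)
J(a, j) = a + 2*a*j (J(a, j) = (2*a)*j + a = 2*a*j + a = a + 2*a*j)
(313 + H(6, 18)) + J(-10, (3 + 3)*(-9 - 8)) = (313 + 18*(1 + 18)) - 10*(1 + 2*((3 + 3)*(-9 - 8))) = (313 + 18*19) - 10*(1 + 2*(6*(-17))) = (313 + 342) - 10*(1 + 2*(-102)) = 655 - 10*(1 - 204) = 655 - 10*(-203) = 655 + 2030 = 2685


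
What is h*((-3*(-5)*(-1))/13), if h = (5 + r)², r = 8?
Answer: -195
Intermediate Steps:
h = 169 (h = (5 + 8)² = 13² = 169)
h*((-3*(-5)*(-1))/13) = 169*((-3*(-5)*(-1))/13) = 169*((15*(-1))*(1/13)) = 169*(-15*1/13) = 169*(-15/13) = -195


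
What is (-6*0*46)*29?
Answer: 0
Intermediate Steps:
(-6*0*46)*29 = (0*46)*29 = 0*29 = 0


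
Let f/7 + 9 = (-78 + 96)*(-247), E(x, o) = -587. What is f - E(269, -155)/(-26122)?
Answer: -814615157/26122 ≈ -31185.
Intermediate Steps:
f = -31185 (f = -63 + 7*((-78 + 96)*(-247)) = -63 + 7*(18*(-247)) = -63 + 7*(-4446) = -63 - 31122 = -31185)
f - E(269, -155)/(-26122) = -31185 - (-587)/(-26122) = -31185 - (-587)*(-1)/26122 = -31185 - 1*587/26122 = -31185 - 587/26122 = -814615157/26122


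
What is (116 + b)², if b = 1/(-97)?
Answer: 126585001/9409 ≈ 13454.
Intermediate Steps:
b = -1/97 ≈ -0.010309
(116 + b)² = (116 - 1/97)² = (11251/97)² = 126585001/9409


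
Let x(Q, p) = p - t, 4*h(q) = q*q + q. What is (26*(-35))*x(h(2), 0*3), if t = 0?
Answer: 0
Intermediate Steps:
h(q) = q/4 + q**2/4 (h(q) = (q*q + q)/4 = (q**2 + q)/4 = (q + q**2)/4 = q/4 + q**2/4)
x(Q, p) = p (x(Q, p) = p - 1*0 = p + 0 = p)
(26*(-35))*x(h(2), 0*3) = (26*(-35))*(0*3) = -910*0 = 0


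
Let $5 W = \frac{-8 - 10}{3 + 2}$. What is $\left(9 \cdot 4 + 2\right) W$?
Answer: $- \frac{684}{25} \approx -27.36$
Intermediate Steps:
$W = - \frac{18}{25}$ ($W = \frac{\left(-8 - 10\right) \frac{1}{3 + 2}}{5} = \frac{\left(-18\right) \frac{1}{5}}{5} = \frac{1}{5} \left(- \frac{18}{5}\right) = - \frac{18}{25} \approx -0.72$)
$\left(9 \cdot 4 + 2\right) W = \left(9 \cdot 4 + 2\right) \left(- \frac{18}{25}\right) = \left(36 + 2\right) \left(- \frac{18}{25}\right) = 38 \left(- \frac{18}{25}\right) = - \frac{684}{25}$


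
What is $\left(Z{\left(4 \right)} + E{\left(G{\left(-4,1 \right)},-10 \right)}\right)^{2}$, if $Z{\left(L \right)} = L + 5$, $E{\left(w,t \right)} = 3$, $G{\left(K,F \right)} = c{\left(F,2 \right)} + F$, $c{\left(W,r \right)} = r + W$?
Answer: $144$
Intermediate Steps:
$c{\left(W,r \right)} = W + r$
$G{\left(K,F \right)} = 2 + 2 F$ ($G{\left(K,F \right)} = \left(F + 2\right) + F = \left(2 + F\right) + F = 2 + 2 F$)
$Z{\left(L \right)} = 5 + L$
$\left(Z{\left(4 \right)} + E{\left(G{\left(-4,1 \right)},-10 \right)}\right)^{2} = \left(\left(5 + 4\right) + 3\right)^{2} = \left(9 + 3\right)^{2} = 12^{2} = 144$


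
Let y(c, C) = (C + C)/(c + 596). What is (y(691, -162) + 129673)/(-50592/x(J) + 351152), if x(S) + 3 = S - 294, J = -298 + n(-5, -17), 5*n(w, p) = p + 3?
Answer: 55425633767/150128019184 ≈ 0.36919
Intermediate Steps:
n(w, p) = ⅗ + p/5 (n(w, p) = (p + 3)/5 = (3 + p)/5 = ⅗ + p/5)
y(c, C) = 2*C/(596 + c) (y(c, C) = (2*C)/(596 + c) = 2*C/(596 + c))
J = -1504/5 (J = -298 + (⅗ + (⅕)*(-17)) = -298 + (⅗ - 17/5) = -298 - 14/5 = -1504/5 ≈ -300.80)
x(S) = -297 + S (x(S) = -3 + (S - 294) = -3 + (-294 + S) = -297 + S)
(y(691, -162) + 129673)/(-50592/x(J) + 351152) = (2*(-162)/(596 + 691) + 129673)/(-50592/(-297 - 1504/5) + 351152) = (2*(-162)/1287 + 129673)/(-50592/(-2989/5) + 351152) = (2*(-162)*(1/1287) + 129673)/(-50592*(-5/2989) + 351152) = (-36/143 + 129673)/(252960/2989 + 351152) = 18543203/(143*(1049846288/2989)) = (18543203/143)*(2989/1049846288) = 55425633767/150128019184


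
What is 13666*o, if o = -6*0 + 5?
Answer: 68330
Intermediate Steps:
o = 5 (o = 0 + 5 = 5)
13666*o = 13666*5 = 68330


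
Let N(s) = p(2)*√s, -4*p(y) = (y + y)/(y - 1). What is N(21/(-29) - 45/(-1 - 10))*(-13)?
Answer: 13*√342606/319 ≈ 23.853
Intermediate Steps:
p(y) = -y/(2*(-1 + y)) (p(y) = -(y + y)/(4*(y - 1)) = -2*y/(4*(-1 + y)) = -y/(2*(-1 + y)))
N(s) = -√s (N(s) = (-1*2/(-2 + 2*2))*√s = (-1*2/(-2 + 4))*√s = (-1*2/2)*√s = (-1*2*½)*√s = -√s)
N(21/(-29) - 45/(-1 - 10))*(-13) = -√(21/(-29) - 45/(-1 - 10))*(-13) = -√(21*(-1/29) - 45/(-11))*(-13) = -√(-21/29 - 45*(-1/11))*(-13) = -√(-21/29 + 45/11)*(-13) = -√(1074/319)*(-13) = -√342606/319*(-13) = 13*√342606/319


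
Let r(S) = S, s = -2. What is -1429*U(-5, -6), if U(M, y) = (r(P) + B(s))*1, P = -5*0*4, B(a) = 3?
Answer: -4287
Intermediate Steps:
P = 0 (P = 0*4 = 0)
U(M, y) = 3 (U(M, y) = (0 + 3)*1 = 3*1 = 3)
-1429*U(-5, -6) = -1429*3 = -4287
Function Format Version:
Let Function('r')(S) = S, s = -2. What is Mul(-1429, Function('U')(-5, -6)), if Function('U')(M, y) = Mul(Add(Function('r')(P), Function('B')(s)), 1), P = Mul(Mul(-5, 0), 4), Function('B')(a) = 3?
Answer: -4287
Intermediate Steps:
P = 0 (P = Mul(0, 4) = 0)
Function('U')(M, y) = 3 (Function('U')(M, y) = Mul(Add(0, 3), 1) = Mul(3, 1) = 3)
Mul(-1429, Function('U')(-5, -6)) = Mul(-1429, 3) = -4287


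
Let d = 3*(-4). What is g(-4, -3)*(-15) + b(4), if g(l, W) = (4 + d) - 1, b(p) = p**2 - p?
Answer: 147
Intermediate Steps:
d = -12
g(l, W) = -9 (g(l, W) = (4 - 12) - 1 = -8 - 1 = -9)
g(-4, -3)*(-15) + b(4) = -9*(-15) + 4*(-1 + 4) = 135 + 4*3 = 135 + 12 = 147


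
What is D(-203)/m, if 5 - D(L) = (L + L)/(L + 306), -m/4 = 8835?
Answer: -307/1213340 ≈ -0.00025302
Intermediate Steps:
m = -35340 (m = -4*8835 = -35340)
D(L) = 5 - 2*L/(306 + L) (D(L) = 5 - (L + L)/(L + 306) = 5 - 2*L/(306 + L))
D(-203)/m = (3*(510 - 203)/(306 - 203))/(-35340) = (3*307/103)*(-1/35340) = (3*(1/103)*307)*(-1/35340) = (921/103)*(-1/35340) = -307/1213340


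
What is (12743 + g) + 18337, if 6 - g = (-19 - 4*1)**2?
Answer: 30557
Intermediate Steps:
g = -523 (g = 6 - (-19 - 4*1)**2 = 6 - (-19 - 4)**2 = 6 - 1*(-23)**2 = 6 - 1*529 = 6 - 529 = -523)
(12743 + g) + 18337 = (12743 - 523) + 18337 = 12220 + 18337 = 30557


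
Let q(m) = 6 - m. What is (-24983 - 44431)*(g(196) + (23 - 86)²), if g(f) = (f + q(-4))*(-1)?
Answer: -261204882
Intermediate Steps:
g(f) = -10 - f (g(f) = (f + (6 - 1*(-4)))*(-1) = (f + (6 + 4))*(-1) = (f + 10)*(-1) = (10 + f)*(-1) = -10 - f)
(-24983 - 44431)*(g(196) + (23 - 86)²) = (-24983 - 44431)*((-10 - 1*196) + (23 - 86)²) = -69414*((-10 - 196) + (-63)²) = -69414*(-206 + 3969) = -69414*3763 = -261204882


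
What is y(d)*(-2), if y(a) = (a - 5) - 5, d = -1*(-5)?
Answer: 10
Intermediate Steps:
d = 5
y(a) = -10 + a (y(a) = (-5 + a) - 5 = -10 + a)
y(d)*(-2) = (-10 + 5)*(-2) = -5*(-2) = 10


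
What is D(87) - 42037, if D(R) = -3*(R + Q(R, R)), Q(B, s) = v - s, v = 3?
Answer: -42046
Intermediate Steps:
Q(B, s) = 3 - s
D(R) = -9 (D(R) = -3*(R + (3 - R)) = -3*3 = -9)
D(87) - 42037 = -9 - 42037 = -42046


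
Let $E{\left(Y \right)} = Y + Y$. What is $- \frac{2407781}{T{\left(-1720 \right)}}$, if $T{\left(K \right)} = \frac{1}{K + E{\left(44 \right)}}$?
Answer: $3929498592$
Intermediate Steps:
$E{\left(Y \right)} = 2 Y$
$T{\left(K \right)} = \frac{1}{88 + K}$ ($T{\left(K \right)} = \frac{1}{K + 2 \cdot 44} = \frac{1}{K + 88} = \frac{1}{88 + K}$)
$- \frac{2407781}{T{\left(-1720 \right)}} = - \frac{2407781}{\frac{1}{88 - 1720}} = - \frac{2407781}{\frac{1}{-1632}} = - \frac{2407781}{- \frac{1}{1632}} = \left(-2407781\right) \left(-1632\right) = 3929498592$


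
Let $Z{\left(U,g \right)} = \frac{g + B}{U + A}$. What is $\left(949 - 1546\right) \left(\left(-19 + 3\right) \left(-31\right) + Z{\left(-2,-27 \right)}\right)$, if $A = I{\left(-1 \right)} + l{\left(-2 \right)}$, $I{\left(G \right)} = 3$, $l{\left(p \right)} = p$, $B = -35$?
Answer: $-333126$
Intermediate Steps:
$A = 1$ ($A = 3 - 2 = 1$)
$Z{\left(U,g \right)} = \frac{-35 + g}{1 + U}$ ($Z{\left(U,g \right)} = \frac{g - 35}{U + 1} = \frac{-35 + g}{1 + U}$)
$\left(949 - 1546\right) \left(\left(-19 + 3\right) \left(-31\right) + Z{\left(-2,-27 \right)}\right) = \left(949 - 1546\right) \left(\left(-19 + 3\right) \left(-31\right) + \frac{-35 - 27}{1 - 2}\right) = - 597 \left(\left(-16\right) \left(-31\right) + \frac{1}{-1} \left(-62\right)\right) = - 597 \left(496 - -62\right) = - 597 \left(496 + 62\right) = \left(-597\right) 558 = -333126$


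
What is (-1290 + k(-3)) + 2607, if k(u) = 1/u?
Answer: 3950/3 ≈ 1316.7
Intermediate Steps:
(-1290 + k(-3)) + 2607 = (-1290 + 1/(-3)) + 2607 = (-1290 - 1/3) + 2607 = -3871/3 + 2607 = 3950/3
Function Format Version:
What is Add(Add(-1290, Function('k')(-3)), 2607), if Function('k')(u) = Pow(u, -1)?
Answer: Rational(3950, 3) ≈ 1316.7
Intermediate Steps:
Add(Add(-1290, Function('k')(-3)), 2607) = Add(Add(-1290, Pow(-3, -1)), 2607) = Add(Add(-1290, Rational(-1, 3)), 2607) = Add(Rational(-3871, 3), 2607) = Rational(3950, 3)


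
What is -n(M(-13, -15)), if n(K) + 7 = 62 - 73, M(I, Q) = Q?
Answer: 18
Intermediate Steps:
n(K) = -18 (n(K) = -7 + (62 - 73) = -7 - 11 = -18)
-n(M(-13, -15)) = -1*(-18) = 18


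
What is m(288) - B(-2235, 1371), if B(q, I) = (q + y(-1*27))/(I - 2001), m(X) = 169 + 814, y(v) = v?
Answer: 102838/105 ≈ 979.41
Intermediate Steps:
m(X) = 983
B(q, I) = (-27 + q)/(-2001 + I) (B(q, I) = (q - 1*27)/(I - 2001) = (q - 27)/(-2001 + I) = (-27 + q)/(-2001 + I))
m(288) - B(-2235, 1371) = 983 - (-27 - 2235)/(-2001 + 1371) = 983 - (-2262)/(-630) = 983 - (-1)*(-2262)/630 = 983 - 1*377/105 = 983 - 377/105 = 102838/105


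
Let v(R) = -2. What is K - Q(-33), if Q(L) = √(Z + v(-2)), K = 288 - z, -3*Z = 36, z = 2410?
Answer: -2122 - I*√14 ≈ -2122.0 - 3.7417*I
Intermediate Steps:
Z = -12 (Z = -⅓*36 = -12)
K = -2122 (K = 288 - 1*2410 = 288 - 2410 = -2122)
Q(L) = I*√14 (Q(L) = √(-12 - 2) = √(-14) = I*√14)
K - Q(-33) = -2122 - I*√14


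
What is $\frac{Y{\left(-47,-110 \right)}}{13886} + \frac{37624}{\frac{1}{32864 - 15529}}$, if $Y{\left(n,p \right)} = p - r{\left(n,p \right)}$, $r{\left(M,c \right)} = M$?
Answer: $\frac{9056616387377}{13886} \approx 6.5221 \cdot 10^{8}$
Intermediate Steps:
$Y{\left(n,p \right)} = p - n$
$\frac{Y{\left(-47,-110 \right)}}{13886} + \frac{37624}{\frac{1}{32864 - 15529}} = \frac{-110 - -47}{13886} + \frac{37624}{\frac{1}{32864 - 15529}} = \left(-110 + 47\right) \frac{1}{13886} + \frac{37624}{\frac{1}{32864 - 15529}} = \left(-63\right) \frac{1}{13886} + \frac{37624}{\frac{1}{17335}} = - \frac{63}{13886} + 37624 \frac{1}{\frac{1}{17335}} = - \frac{63}{13886} + 37624 \cdot 17335 = - \frac{63}{13886} + 652212040 = \frac{9056616387377}{13886}$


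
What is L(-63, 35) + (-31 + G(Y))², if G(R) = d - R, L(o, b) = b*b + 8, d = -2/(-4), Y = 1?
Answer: 8901/4 ≈ 2225.3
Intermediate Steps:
d = ½ (d = -2*(-¼) = ½ ≈ 0.50000)
L(o, b) = 8 + b² (L(o, b) = b² + 8 = 8 + b²)
G(R) = ½ - R
L(-63, 35) + (-31 + G(Y))² = (8 + 35²) + (-31 + (½ - 1*1))² = (8 + 1225) + (-31 + (½ - 1))² = 1233 + (-31 - ½)² = 1233 + (-63/2)² = 1233 + 3969/4 = 8901/4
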